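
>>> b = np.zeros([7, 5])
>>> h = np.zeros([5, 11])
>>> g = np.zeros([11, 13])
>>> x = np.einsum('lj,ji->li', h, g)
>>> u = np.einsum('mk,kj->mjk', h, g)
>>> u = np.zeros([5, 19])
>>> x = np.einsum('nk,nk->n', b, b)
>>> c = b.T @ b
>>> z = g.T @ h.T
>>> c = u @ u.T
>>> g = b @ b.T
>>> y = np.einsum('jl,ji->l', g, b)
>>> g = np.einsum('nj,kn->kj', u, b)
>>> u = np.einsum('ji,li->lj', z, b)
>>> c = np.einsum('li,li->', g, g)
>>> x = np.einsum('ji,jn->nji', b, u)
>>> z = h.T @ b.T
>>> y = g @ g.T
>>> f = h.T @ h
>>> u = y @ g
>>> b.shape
(7, 5)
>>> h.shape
(5, 11)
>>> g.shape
(7, 19)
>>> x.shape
(13, 7, 5)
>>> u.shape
(7, 19)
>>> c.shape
()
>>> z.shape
(11, 7)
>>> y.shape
(7, 7)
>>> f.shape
(11, 11)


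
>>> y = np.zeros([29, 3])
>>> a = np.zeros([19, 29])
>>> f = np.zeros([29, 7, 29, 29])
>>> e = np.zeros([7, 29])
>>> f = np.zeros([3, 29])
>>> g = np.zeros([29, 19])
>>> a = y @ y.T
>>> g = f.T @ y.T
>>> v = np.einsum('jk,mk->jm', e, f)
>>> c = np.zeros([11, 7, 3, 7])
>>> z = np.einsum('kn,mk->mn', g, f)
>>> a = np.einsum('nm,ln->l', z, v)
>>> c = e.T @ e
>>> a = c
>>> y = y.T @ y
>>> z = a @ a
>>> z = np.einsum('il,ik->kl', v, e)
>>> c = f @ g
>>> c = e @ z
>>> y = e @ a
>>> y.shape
(7, 29)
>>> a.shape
(29, 29)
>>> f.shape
(3, 29)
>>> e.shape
(7, 29)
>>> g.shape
(29, 29)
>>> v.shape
(7, 3)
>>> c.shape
(7, 3)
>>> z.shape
(29, 3)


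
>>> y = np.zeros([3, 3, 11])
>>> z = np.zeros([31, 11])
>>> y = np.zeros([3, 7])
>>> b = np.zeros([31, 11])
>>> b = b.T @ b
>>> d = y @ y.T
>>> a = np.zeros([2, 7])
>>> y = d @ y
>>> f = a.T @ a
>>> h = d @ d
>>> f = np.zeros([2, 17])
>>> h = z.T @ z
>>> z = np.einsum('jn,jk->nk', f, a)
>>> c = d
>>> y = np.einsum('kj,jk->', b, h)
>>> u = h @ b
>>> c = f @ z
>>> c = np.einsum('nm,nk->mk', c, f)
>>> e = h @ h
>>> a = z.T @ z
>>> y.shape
()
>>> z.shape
(17, 7)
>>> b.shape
(11, 11)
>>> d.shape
(3, 3)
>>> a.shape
(7, 7)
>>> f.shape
(2, 17)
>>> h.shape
(11, 11)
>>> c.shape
(7, 17)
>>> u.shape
(11, 11)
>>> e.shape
(11, 11)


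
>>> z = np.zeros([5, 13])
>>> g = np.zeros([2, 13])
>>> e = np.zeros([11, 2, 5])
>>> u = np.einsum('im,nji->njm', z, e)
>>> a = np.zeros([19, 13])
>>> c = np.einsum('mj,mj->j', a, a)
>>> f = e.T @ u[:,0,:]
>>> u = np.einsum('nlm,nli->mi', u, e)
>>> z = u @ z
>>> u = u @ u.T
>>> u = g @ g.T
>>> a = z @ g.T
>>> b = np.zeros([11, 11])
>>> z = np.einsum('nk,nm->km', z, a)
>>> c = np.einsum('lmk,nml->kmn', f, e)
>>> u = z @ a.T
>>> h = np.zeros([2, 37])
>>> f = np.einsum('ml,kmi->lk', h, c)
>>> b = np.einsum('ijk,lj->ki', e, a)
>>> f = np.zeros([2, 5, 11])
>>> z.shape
(13, 2)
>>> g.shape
(2, 13)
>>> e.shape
(11, 2, 5)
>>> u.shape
(13, 13)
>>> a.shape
(13, 2)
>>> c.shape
(13, 2, 11)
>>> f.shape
(2, 5, 11)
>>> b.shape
(5, 11)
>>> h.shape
(2, 37)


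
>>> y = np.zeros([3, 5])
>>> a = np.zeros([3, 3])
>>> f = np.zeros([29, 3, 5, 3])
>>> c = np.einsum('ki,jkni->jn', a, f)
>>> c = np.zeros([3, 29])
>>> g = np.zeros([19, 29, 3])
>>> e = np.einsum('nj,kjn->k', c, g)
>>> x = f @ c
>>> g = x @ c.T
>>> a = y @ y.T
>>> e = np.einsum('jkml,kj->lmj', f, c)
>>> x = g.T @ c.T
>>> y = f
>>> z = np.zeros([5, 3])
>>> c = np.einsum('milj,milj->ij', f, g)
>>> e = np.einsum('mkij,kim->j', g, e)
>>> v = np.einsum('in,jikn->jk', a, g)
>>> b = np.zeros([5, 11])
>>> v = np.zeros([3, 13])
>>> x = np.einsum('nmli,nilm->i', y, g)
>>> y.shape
(29, 3, 5, 3)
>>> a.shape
(3, 3)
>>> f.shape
(29, 3, 5, 3)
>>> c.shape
(3, 3)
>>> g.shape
(29, 3, 5, 3)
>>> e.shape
(3,)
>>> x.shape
(3,)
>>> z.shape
(5, 3)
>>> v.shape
(3, 13)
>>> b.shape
(5, 11)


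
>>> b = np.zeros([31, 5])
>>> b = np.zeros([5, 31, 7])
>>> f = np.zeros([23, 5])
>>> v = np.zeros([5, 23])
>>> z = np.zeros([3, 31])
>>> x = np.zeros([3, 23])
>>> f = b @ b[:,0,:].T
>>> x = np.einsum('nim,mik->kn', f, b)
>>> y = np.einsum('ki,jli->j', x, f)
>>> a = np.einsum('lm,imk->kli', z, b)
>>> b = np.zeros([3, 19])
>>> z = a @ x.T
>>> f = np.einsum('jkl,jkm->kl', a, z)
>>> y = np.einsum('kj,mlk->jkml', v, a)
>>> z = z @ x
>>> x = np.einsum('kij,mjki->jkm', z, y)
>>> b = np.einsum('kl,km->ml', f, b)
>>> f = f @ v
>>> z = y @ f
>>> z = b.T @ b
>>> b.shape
(19, 5)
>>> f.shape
(3, 23)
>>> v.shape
(5, 23)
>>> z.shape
(5, 5)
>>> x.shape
(5, 7, 23)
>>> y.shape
(23, 5, 7, 3)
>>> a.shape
(7, 3, 5)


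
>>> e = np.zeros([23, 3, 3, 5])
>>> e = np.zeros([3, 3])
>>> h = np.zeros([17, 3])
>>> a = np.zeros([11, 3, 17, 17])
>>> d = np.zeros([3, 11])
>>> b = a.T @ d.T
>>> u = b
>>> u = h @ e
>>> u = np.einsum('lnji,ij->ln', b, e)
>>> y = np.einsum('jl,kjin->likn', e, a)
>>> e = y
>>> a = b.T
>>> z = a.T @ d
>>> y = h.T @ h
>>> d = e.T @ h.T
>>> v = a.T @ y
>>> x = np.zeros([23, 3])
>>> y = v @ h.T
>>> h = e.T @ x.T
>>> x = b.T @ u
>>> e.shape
(3, 17, 11, 17)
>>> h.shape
(17, 11, 17, 23)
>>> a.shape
(3, 3, 17, 17)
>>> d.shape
(17, 11, 17, 17)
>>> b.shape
(17, 17, 3, 3)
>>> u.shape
(17, 17)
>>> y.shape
(17, 17, 3, 17)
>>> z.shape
(17, 17, 3, 11)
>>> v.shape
(17, 17, 3, 3)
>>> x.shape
(3, 3, 17, 17)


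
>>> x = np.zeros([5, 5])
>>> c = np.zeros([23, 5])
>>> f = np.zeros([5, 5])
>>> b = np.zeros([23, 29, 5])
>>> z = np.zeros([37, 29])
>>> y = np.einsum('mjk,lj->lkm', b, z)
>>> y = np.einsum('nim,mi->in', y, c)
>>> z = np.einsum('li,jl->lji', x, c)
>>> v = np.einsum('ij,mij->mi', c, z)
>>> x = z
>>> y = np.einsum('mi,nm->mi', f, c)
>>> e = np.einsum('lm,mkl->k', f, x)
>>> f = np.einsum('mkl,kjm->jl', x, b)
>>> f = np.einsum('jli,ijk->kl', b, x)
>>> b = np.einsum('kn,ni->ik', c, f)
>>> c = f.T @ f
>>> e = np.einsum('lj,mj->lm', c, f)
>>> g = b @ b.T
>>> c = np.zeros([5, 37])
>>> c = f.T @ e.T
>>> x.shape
(5, 23, 5)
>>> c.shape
(29, 29)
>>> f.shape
(5, 29)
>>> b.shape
(29, 23)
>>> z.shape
(5, 23, 5)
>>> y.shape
(5, 5)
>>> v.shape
(5, 23)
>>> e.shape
(29, 5)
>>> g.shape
(29, 29)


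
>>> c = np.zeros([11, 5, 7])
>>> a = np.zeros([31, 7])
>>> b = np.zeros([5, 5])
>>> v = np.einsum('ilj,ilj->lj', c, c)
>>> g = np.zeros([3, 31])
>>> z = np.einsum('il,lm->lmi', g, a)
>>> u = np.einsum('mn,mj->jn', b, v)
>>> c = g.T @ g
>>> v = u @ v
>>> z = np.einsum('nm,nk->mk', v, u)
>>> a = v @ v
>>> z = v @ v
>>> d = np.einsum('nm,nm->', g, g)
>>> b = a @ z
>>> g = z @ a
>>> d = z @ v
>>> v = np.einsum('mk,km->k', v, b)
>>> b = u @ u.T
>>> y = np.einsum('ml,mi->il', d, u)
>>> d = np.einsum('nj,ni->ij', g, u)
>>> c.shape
(31, 31)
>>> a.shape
(7, 7)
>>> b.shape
(7, 7)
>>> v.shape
(7,)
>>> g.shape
(7, 7)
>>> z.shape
(7, 7)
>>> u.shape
(7, 5)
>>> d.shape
(5, 7)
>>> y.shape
(5, 7)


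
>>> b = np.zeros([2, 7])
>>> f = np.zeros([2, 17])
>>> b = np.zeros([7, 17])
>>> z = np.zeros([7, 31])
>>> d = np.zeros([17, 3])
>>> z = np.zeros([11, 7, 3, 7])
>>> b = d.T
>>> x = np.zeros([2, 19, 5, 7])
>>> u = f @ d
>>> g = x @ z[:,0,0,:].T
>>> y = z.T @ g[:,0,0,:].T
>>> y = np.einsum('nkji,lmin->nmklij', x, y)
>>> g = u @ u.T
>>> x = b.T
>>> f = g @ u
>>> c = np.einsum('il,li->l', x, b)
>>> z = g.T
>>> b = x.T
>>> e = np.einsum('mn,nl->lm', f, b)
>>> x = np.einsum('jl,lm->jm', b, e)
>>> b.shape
(3, 17)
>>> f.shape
(2, 3)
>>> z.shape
(2, 2)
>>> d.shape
(17, 3)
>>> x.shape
(3, 2)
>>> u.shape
(2, 3)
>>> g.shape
(2, 2)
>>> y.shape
(2, 3, 19, 7, 7, 5)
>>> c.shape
(3,)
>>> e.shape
(17, 2)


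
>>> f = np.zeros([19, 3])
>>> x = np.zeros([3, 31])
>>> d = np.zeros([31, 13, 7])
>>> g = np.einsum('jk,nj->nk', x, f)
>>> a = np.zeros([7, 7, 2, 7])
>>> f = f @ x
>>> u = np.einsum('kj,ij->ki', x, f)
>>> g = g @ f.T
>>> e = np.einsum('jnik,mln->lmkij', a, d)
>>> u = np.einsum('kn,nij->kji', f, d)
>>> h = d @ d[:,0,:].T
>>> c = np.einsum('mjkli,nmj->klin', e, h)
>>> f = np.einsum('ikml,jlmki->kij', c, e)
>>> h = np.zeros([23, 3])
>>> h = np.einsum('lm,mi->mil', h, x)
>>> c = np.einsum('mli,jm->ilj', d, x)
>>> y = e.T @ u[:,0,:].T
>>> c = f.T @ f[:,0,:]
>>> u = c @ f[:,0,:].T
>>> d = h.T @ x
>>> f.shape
(2, 7, 13)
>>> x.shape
(3, 31)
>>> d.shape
(23, 31, 31)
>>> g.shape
(19, 19)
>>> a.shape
(7, 7, 2, 7)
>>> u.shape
(13, 7, 2)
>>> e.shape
(13, 31, 7, 2, 7)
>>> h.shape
(3, 31, 23)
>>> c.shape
(13, 7, 13)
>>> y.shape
(7, 2, 7, 31, 19)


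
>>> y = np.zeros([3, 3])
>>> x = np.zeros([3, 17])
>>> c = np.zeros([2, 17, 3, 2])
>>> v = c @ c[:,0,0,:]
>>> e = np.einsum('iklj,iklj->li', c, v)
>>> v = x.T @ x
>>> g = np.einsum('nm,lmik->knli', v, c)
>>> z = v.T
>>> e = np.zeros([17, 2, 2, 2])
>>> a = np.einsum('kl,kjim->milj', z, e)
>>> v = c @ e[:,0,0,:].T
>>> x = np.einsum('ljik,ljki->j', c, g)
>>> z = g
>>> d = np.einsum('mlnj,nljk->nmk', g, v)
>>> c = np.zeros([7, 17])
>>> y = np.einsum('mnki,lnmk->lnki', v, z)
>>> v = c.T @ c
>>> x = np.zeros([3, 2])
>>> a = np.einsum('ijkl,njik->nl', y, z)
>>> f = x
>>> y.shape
(2, 17, 3, 17)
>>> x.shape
(3, 2)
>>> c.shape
(7, 17)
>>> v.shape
(17, 17)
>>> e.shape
(17, 2, 2, 2)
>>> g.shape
(2, 17, 2, 3)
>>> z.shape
(2, 17, 2, 3)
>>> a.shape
(2, 17)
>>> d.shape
(2, 2, 17)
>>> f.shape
(3, 2)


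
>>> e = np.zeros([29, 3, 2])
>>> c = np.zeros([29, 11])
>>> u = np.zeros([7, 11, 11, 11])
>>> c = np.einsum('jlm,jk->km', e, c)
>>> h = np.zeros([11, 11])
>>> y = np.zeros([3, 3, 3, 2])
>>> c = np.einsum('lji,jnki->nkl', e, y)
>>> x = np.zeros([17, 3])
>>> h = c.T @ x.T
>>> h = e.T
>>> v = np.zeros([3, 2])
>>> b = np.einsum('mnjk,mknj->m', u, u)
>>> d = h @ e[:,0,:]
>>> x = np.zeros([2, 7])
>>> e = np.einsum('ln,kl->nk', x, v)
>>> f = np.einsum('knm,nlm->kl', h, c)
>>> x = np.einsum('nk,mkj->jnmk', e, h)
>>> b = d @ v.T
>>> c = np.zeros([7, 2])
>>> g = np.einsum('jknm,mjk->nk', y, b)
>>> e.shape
(7, 3)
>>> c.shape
(7, 2)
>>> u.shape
(7, 11, 11, 11)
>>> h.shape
(2, 3, 29)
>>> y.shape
(3, 3, 3, 2)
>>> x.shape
(29, 7, 2, 3)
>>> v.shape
(3, 2)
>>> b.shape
(2, 3, 3)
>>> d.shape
(2, 3, 2)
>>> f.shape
(2, 3)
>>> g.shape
(3, 3)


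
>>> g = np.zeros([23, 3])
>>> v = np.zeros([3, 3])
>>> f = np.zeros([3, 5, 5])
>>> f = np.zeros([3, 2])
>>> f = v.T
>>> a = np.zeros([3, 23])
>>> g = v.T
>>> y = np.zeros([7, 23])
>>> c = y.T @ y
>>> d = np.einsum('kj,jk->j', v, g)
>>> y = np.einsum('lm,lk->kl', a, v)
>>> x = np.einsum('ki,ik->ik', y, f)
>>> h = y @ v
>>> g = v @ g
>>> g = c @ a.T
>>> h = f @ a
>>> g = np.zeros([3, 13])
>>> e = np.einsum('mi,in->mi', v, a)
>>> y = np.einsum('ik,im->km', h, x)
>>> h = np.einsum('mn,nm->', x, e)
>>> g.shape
(3, 13)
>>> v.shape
(3, 3)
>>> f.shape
(3, 3)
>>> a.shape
(3, 23)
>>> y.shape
(23, 3)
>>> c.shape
(23, 23)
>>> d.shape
(3,)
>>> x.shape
(3, 3)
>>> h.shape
()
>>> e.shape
(3, 3)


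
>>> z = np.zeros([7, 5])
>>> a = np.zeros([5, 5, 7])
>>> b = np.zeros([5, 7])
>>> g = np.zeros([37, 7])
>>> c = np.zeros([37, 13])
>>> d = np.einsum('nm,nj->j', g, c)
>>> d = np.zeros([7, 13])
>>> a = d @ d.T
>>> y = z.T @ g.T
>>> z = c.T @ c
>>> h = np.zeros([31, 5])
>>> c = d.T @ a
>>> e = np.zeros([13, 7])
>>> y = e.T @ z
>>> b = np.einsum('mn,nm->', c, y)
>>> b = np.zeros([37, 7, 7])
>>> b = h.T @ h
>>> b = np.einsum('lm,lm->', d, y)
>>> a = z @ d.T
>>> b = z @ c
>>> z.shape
(13, 13)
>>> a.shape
(13, 7)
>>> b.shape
(13, 7)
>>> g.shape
(37, 7)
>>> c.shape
(13, 7)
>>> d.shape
(7, 13)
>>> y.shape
(7, 13)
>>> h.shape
(31, 5)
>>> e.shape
(13, 7)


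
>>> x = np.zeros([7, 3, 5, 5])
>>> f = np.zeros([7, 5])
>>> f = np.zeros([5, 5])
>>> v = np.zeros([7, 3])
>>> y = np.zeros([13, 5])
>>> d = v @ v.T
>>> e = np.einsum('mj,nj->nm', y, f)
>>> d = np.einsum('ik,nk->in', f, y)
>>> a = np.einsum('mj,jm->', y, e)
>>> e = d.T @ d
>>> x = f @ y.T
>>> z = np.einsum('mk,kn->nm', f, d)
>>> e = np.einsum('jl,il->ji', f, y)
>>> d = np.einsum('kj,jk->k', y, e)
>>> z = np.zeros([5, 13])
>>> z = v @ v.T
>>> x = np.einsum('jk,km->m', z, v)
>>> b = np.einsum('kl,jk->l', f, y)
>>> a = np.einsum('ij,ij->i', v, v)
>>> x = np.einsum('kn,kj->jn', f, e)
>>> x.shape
(13, 5)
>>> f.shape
(5, 5)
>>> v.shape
(7, 3)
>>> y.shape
(13, 5)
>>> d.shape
(13,)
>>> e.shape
(5, 13)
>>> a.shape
(7,)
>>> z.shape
(7, 7)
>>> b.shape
(5,)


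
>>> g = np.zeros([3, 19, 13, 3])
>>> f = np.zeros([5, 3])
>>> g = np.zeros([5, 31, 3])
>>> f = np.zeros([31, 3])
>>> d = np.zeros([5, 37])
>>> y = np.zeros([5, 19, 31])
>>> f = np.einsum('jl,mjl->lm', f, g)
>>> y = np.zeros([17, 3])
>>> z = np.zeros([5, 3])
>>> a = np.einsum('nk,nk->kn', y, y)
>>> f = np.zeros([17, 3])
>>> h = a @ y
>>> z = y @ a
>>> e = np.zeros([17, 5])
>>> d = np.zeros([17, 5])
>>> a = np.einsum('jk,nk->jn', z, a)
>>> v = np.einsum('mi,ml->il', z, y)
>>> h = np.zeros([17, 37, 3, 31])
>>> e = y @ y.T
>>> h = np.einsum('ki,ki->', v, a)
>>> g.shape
(5, 31, 3)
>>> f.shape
(17, 3)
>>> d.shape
(17, 5)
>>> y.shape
(17, 3)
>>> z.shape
(17, 17)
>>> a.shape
(17, 3)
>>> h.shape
()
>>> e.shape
(17, 17)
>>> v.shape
(17, 3)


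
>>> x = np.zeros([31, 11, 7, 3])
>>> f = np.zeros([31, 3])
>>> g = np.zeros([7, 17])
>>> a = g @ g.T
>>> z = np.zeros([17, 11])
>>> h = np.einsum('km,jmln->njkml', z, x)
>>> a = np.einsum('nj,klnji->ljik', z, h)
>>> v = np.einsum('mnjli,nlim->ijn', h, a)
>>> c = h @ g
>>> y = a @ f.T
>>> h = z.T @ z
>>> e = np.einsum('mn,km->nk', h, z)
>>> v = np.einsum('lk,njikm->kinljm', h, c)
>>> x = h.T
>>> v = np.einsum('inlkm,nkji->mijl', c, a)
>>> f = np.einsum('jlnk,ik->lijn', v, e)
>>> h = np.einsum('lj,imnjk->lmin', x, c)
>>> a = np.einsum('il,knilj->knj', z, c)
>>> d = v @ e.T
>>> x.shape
(11, 11)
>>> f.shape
(3, 11, 17, 7)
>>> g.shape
(7, 17)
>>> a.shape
(3, 31, 17)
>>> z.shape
(17, 11)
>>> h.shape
(11, 31, 3, 17)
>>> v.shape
(17, 3, 7, 17)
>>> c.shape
(3, 31, 17, 11, 17)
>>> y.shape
(31, 11, 7, 31)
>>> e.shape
(11, 17)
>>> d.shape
(17, 3, 7, 11)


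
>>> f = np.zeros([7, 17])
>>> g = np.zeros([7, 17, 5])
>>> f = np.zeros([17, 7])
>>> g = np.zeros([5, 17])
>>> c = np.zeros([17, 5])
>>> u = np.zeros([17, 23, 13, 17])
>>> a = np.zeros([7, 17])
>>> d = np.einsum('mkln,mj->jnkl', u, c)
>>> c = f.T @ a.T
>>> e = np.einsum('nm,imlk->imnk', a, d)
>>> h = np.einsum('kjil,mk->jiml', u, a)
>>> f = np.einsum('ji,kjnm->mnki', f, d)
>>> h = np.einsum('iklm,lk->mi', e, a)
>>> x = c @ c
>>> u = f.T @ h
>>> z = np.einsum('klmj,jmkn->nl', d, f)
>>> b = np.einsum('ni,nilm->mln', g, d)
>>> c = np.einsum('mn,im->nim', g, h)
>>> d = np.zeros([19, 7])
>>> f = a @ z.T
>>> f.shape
(7, 7)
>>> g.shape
(5, 17)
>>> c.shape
(17, 13, 5)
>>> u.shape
(7, 5, 23, 5)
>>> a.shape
(7, 17)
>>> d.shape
(19, 7)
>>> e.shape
(5, 17, 7, 13)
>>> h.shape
(13, 5)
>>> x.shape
(7, 7)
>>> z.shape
(7, 17)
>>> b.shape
(13, 23, 5)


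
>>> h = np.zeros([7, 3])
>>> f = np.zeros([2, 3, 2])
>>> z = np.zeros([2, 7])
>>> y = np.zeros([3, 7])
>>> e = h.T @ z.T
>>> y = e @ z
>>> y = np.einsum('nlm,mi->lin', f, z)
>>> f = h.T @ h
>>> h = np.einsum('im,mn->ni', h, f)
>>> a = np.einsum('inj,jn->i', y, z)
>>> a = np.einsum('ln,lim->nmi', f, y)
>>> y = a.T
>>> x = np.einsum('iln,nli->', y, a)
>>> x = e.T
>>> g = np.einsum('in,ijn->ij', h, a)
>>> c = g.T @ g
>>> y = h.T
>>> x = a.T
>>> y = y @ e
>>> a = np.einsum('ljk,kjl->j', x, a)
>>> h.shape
(3, 7)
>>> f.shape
(3, 3)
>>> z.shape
(2, 7)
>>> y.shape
(7, 2)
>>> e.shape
(3, 2)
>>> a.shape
(2,)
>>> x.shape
(7, 2, 3)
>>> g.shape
(3, 2)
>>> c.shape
(2, 2)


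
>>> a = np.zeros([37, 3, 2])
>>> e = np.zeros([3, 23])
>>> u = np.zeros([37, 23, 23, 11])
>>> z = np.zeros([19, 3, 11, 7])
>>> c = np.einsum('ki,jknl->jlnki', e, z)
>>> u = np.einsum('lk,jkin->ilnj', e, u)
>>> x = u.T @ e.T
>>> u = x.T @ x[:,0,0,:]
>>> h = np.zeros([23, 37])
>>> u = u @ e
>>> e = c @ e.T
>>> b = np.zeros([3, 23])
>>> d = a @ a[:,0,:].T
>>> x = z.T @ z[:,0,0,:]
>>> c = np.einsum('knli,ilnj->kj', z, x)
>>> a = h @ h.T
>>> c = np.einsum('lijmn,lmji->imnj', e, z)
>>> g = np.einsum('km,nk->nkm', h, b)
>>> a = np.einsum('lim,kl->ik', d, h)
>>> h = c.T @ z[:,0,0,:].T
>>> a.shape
(3, 23)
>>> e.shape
(19, 7, 11, 3, 3)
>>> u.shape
(3, 3, 11, 23)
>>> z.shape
(19, 3, 11, 7)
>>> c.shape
(7, 3, 3, 11)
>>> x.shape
(7, 11, 3, 7)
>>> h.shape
(11, 3, 3, 19)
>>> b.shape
(3, 23)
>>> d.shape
(37, 3, 37)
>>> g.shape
(3, 23, 37)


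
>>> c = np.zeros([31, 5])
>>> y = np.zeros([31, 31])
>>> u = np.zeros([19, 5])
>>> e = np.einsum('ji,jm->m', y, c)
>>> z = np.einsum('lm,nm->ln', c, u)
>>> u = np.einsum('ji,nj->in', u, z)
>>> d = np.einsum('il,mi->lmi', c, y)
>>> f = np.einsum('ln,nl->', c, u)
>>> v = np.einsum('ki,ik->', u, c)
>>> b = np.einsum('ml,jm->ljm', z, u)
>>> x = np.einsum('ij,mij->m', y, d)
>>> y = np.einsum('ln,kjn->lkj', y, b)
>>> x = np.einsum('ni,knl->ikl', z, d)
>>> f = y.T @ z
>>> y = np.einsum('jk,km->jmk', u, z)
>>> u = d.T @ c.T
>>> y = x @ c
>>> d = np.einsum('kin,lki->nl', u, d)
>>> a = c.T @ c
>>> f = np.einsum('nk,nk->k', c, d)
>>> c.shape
(31, 5)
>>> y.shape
(19, 5, 5)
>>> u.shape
(31, 31, 31)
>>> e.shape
(5,)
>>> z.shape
(31, 19)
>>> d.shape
(31, 5)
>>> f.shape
(5,)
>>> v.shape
()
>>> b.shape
(19, 5, 31)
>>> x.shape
(19, 5, 31)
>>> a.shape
(5, 5)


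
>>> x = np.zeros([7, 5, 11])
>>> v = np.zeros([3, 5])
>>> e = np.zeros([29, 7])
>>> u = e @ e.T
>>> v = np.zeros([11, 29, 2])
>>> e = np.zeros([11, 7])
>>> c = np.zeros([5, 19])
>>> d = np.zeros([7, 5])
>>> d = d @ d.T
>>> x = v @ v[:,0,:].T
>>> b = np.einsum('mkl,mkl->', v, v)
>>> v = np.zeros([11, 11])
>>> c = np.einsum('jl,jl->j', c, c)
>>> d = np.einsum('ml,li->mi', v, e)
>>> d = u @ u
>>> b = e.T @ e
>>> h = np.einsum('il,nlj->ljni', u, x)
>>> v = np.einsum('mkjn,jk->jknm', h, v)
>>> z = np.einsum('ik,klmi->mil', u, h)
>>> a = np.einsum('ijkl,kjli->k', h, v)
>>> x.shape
(11, 29, 11)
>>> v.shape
(11, 11, 29, 29)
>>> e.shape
(11, 7)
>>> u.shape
(29, 29)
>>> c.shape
(5,)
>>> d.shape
(29, 29)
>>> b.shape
(7, 7)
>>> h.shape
(29, 11, 11, 29)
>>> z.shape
(11, 29, 11)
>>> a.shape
(11,)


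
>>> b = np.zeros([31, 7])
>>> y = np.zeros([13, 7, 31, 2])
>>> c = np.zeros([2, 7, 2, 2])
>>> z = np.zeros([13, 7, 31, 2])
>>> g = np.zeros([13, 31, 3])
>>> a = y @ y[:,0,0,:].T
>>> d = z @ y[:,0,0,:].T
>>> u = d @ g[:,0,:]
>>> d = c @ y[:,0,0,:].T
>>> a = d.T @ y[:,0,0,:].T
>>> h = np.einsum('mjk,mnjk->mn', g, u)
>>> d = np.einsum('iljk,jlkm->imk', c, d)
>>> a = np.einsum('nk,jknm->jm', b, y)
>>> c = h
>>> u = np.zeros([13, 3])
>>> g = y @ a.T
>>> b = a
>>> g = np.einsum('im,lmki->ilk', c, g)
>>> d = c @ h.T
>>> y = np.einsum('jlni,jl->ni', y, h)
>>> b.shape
(13, 2)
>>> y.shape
(31, 2)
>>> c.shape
(13, 7)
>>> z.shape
(13, 7, 31, 2)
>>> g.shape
(13, 13, 31)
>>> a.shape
(13, 2)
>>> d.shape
(13, 13)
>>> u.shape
(13, 3)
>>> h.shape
(13, 7)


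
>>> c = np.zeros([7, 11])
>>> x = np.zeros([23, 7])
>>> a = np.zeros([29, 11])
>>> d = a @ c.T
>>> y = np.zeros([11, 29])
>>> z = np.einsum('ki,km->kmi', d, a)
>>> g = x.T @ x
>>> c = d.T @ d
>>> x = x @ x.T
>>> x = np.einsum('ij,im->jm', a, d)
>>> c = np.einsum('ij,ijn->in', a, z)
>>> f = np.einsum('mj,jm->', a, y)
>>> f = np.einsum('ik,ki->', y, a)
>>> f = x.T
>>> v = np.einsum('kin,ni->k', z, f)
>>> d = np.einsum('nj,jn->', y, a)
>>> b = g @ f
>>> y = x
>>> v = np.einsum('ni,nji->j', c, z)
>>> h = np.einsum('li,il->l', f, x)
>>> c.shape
(29, 7)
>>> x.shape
(11, 7)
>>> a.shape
(29, 11)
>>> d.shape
()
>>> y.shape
(11, 7)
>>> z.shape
(29, 11, 7)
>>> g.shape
(7, 7)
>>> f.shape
(7, 11)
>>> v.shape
(11,)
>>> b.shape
(7, 11)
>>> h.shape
(7,)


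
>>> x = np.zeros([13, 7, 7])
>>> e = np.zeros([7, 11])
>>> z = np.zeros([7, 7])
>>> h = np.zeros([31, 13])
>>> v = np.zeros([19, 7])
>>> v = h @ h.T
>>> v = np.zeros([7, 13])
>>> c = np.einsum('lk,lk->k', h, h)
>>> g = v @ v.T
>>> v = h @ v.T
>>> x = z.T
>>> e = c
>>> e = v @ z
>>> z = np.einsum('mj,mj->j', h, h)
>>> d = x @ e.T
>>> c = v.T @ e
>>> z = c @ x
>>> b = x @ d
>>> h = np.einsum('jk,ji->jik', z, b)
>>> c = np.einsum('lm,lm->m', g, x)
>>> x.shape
(7, 7)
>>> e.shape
(31, 7)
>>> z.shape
(7, 7)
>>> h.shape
(7, 31, 7)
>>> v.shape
(31, 7)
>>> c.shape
(7,)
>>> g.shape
(7, 7)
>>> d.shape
(7, 31)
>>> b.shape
(7, 31)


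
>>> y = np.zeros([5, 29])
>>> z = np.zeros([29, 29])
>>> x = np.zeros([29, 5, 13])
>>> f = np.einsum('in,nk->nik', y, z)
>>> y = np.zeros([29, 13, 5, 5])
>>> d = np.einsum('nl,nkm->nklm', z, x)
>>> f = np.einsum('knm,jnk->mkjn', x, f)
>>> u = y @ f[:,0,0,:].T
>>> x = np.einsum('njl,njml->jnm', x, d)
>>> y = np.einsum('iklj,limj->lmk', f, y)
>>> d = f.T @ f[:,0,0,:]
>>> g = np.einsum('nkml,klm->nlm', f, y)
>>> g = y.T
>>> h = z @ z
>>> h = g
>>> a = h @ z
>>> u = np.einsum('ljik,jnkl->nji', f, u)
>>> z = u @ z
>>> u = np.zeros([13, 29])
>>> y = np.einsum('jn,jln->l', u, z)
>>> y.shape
(29,)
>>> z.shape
(13, 29, 29)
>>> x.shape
(5, 29, 29)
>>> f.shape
(13, 29, 29, 5)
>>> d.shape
(5, 29, 29, 5)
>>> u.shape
(13, 29)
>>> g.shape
(29, 5, 29)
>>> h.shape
(29, 5, 29)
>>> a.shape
(29, 5, 29)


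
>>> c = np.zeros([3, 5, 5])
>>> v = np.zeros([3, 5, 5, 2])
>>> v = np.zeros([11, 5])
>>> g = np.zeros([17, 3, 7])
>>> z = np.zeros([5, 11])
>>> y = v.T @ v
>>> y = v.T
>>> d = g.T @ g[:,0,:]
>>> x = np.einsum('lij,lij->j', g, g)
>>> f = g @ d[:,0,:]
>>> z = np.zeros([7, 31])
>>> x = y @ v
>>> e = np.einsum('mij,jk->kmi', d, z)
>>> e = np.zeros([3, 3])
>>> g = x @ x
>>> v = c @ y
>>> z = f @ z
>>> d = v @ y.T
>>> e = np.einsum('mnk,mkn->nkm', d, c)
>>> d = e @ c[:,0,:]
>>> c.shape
(3, 5, 5)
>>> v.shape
(3, 5, 11)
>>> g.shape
(5, 5)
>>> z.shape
(17, 3, 31)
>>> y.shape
(5, 11)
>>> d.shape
(5, 5, 5)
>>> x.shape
(5, 5)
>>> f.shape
(17, 3, 7)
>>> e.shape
(5, 5, 3)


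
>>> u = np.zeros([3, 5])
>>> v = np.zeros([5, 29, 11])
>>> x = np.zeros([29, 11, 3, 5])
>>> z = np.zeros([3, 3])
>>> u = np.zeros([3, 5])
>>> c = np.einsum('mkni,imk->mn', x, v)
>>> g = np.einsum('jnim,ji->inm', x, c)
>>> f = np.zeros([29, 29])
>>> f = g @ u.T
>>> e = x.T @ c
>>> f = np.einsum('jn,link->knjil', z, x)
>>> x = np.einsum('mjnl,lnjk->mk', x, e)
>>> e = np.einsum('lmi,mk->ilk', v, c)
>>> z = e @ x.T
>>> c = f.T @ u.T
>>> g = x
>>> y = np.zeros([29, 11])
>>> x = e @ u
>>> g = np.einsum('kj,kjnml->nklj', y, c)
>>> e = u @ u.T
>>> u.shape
(3, 5)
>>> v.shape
(5, 29, 11)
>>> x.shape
(11, 5, 5)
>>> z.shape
(11, 5, 29)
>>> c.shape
(29, 11, 3, 3, 3)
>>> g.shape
(3, 29, 3, 11)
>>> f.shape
(5, 3, 3, 11, 29)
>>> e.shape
(3, 3)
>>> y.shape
(29, 11)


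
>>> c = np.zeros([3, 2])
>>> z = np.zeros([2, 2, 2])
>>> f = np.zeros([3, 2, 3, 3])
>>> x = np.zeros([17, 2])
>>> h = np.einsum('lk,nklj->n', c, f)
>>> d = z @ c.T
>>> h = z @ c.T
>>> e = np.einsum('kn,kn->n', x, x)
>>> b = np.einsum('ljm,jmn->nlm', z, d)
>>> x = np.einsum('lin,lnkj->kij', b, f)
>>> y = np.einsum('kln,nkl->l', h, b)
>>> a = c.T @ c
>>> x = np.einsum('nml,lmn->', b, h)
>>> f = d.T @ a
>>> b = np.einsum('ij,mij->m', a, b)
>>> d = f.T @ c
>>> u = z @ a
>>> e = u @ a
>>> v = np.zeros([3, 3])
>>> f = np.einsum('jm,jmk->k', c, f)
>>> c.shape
(3, 2)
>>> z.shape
(2, 2, 2)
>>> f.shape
(2,)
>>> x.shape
()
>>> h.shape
(2, 2, 3)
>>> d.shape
(2, 2, 2)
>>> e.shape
(2, 2, 2)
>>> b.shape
(3,)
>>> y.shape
(2,)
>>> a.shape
(2, 2)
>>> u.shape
(2, 2, 2)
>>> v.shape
(3, 3)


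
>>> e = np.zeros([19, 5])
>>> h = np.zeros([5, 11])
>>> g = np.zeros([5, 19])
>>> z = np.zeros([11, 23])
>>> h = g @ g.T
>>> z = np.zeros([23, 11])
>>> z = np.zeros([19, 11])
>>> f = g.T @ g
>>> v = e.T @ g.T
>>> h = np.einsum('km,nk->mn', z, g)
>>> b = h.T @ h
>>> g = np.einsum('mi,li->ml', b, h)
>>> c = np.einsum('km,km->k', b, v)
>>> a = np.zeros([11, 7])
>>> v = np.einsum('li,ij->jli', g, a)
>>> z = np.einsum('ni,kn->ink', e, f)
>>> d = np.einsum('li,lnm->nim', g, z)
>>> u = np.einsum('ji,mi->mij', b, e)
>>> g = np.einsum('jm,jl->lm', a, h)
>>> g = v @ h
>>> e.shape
(19, 5)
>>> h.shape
(11, 5)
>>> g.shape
(7, 5, 5)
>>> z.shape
(5, 19, 19)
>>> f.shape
(19, 19)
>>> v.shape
(7, 5, 11)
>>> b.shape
(5, 5)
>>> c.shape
(5,)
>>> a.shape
(11, 7)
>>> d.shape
(19, 11, 19)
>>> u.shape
(19, 5, 5)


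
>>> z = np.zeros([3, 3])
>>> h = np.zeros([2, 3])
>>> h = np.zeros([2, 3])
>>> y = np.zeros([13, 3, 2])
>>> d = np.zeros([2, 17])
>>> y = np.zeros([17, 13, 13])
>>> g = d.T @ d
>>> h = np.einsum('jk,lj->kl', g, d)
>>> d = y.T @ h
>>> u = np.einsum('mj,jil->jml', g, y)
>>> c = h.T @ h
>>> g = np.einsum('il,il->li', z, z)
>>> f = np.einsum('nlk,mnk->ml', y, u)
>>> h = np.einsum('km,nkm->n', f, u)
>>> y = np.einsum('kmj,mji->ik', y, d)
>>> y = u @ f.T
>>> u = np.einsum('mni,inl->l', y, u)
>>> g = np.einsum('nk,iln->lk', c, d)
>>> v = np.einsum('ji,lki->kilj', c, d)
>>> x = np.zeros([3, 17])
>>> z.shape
(3, 3)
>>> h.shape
(17,)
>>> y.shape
(17, 17, 17)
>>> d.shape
(13, 13, 2)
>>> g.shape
(13, 2)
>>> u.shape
(13,)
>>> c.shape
(2, 2)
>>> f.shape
(17, 13)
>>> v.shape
(13, 2, 13, 2)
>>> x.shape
(3, 17)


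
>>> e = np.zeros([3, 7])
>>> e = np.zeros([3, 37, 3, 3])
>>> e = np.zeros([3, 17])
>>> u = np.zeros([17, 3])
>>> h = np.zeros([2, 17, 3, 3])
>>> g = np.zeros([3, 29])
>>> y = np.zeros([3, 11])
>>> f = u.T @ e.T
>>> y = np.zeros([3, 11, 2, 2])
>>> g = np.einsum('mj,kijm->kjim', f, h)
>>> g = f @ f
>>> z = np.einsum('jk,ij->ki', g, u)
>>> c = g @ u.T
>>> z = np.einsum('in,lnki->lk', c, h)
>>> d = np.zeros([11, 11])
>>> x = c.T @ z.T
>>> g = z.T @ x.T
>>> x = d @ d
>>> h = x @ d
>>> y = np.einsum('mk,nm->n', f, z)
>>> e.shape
(3, 17)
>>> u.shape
(17, 3)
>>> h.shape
(11, 11)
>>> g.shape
(3, 17)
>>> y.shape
(2,)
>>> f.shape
(3, 3)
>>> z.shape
(2, 3)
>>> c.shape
(3, 17)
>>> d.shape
(11, 11)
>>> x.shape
(11, 11)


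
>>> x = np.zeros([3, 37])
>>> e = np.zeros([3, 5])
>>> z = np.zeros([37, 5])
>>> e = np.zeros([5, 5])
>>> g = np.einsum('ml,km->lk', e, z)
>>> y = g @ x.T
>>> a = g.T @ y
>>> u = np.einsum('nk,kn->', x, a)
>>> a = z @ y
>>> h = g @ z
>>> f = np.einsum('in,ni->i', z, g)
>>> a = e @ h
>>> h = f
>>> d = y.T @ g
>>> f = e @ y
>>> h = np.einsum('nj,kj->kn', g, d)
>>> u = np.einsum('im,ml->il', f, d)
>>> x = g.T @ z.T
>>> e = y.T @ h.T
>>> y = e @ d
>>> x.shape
(37, 37)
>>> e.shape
(3, 3)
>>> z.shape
(37, 5)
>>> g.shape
(5, 37)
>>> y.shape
(3, 37)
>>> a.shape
(5, 5)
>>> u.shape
(5, 37)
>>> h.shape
(3, 5)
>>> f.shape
(5, 3)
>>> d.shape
(3, 37)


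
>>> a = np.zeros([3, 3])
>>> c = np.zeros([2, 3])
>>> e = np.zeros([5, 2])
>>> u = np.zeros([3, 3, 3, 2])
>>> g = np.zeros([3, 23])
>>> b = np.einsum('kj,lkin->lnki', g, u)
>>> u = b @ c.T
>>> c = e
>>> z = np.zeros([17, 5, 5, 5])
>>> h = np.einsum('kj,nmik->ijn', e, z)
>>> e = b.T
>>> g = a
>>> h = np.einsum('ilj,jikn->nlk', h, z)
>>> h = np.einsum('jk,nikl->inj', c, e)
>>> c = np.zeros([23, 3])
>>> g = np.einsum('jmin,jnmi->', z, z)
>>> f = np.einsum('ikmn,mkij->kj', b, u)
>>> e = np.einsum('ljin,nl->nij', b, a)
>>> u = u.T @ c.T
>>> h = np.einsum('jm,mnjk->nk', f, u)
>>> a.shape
(3, 3)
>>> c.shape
(23, 3)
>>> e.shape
(3, 3, 2)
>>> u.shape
(2, 3, 2, 23)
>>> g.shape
()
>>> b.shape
(3, 2, 3, 3)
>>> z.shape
(17, 5, 5, 5)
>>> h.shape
(3, 23)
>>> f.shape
(2, 2)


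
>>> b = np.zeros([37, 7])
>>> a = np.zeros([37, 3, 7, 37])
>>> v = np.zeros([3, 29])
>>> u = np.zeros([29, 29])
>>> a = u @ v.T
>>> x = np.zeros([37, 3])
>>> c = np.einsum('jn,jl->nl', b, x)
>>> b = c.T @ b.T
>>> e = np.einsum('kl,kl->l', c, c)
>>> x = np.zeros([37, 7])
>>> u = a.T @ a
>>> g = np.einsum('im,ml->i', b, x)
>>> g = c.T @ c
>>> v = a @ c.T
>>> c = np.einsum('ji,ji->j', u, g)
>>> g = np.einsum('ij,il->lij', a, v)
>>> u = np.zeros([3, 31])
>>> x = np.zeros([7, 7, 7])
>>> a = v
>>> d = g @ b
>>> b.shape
(3, 37)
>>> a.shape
(29, 7)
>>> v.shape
(29, 7)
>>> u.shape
(3, 31)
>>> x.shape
(7, 7, 7)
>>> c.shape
(3,)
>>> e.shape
(3,)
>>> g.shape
(7, 29, 3)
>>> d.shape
(7, 29, 37)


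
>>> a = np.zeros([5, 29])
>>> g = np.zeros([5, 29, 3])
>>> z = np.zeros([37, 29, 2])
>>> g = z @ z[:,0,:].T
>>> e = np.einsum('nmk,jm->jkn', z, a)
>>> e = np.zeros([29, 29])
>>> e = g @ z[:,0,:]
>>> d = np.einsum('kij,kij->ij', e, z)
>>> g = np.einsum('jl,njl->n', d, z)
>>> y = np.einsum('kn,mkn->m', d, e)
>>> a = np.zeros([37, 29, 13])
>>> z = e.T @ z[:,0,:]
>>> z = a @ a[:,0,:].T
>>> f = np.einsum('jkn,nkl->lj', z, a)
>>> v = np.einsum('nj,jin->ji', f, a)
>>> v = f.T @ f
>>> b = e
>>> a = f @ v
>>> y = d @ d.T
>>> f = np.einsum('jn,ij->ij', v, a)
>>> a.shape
(13, 37)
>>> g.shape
(37,)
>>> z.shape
(37, 29, 37)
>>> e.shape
(37, 29, 2)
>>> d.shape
(29, 2)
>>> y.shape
(29, 29)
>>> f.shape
(13, 37)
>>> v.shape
(37, 37)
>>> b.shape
(37, 29, 2)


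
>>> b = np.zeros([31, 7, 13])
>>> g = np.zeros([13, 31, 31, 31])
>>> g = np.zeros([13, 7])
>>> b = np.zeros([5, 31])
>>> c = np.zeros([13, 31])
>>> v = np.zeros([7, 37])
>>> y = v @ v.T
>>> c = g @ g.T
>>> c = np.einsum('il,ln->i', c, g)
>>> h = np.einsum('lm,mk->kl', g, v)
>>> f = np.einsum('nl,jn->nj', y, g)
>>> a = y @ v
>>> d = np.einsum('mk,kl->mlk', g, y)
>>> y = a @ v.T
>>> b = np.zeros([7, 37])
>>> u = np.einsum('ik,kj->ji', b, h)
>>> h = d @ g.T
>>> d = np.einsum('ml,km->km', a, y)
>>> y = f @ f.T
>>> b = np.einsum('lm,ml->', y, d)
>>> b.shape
()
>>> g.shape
(13, 7)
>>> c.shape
(13,)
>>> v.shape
(7, 37)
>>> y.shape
(7, 7)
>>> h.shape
(13, 7, 13)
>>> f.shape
(7, 13)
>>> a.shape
(7, 37)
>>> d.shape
(7, 7)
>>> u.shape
(13, 7)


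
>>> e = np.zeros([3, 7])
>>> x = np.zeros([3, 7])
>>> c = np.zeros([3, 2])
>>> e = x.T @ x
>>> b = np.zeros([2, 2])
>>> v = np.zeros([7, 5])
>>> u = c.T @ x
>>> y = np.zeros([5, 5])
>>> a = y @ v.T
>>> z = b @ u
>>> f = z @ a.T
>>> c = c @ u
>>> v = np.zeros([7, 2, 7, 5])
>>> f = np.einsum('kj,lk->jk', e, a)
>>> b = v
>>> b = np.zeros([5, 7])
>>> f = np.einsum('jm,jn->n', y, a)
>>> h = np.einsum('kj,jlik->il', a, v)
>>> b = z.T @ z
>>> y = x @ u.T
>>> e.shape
(7, 7)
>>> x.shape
(3, 7)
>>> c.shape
(3, 7)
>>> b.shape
(7, 7)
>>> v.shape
(7, 2, 7, 5)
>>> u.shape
(2, 7)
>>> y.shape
(3, 2)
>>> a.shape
(5, 7)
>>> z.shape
(2, 7)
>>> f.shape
(7,)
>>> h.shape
(7, 2)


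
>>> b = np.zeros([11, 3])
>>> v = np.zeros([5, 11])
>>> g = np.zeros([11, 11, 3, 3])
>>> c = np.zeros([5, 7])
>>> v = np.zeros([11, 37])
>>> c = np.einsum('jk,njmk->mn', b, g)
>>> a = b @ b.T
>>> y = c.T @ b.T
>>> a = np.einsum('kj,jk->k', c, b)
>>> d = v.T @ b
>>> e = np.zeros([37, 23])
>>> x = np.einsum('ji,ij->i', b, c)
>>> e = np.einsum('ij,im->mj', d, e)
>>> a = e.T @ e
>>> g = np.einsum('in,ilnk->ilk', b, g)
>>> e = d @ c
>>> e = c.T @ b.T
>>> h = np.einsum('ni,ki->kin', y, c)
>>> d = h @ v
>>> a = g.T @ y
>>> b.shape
(11, 3)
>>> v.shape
(11, 37)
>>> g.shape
(11, 11, 3)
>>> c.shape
(3, 11)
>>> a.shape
(3, 11, 11)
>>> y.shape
(11, 11)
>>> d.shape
(3, 11, 37)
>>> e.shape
(11, 11)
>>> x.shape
(3,)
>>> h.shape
(3, 11, 11)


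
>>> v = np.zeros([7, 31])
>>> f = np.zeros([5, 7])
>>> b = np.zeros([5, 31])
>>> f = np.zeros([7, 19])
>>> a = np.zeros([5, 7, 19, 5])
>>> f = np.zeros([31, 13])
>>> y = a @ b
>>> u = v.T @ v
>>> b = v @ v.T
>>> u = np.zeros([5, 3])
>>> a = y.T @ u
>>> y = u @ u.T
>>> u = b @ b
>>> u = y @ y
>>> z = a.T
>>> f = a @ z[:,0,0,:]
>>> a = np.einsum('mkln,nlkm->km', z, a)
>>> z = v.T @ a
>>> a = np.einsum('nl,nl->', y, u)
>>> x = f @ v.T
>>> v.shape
(7, 31)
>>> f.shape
(31, 19, 7, 31)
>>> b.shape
(7, 7)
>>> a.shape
()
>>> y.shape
(5, 5)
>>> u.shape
(5, 5)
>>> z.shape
(31, 3)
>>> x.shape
(31, 19, 7, 7)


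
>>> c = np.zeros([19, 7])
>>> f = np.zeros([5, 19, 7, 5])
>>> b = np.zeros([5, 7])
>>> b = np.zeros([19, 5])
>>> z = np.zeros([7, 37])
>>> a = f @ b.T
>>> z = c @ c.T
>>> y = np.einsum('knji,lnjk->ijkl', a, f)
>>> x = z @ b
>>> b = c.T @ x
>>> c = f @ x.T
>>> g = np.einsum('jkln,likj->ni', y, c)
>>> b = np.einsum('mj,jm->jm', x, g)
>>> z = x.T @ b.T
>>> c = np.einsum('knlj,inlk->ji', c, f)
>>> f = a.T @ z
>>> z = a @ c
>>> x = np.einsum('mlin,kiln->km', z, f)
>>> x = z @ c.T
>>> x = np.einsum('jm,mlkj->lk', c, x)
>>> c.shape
(19, 5)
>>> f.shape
(19, 7, 19, 5)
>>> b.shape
(5, 19)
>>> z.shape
(5, 19, 7, 5)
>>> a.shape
(5, 19, 7, 19)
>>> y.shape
(19, 7, 5, 5)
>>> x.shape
(19, 7)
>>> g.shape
(5, 19)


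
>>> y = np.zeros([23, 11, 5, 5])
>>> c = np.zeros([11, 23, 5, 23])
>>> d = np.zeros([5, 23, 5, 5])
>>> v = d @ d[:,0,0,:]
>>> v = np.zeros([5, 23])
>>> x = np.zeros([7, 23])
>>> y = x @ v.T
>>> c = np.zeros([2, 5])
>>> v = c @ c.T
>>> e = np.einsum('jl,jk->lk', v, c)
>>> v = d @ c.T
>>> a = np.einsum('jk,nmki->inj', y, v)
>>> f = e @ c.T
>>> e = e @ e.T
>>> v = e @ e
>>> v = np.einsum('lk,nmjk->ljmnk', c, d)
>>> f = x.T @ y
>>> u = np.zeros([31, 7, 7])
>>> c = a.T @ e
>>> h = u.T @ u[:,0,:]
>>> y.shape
(7, 5)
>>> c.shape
(7, 5, 2)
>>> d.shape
(5, 23, 5, 5)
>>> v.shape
(2, 5, 23, 5, 5)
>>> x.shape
(7, 23)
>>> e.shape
(2, 2)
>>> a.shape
(2, 5, 7)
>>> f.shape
(23, 5)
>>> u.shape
(31, 7, 7)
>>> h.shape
(7, 7, 7)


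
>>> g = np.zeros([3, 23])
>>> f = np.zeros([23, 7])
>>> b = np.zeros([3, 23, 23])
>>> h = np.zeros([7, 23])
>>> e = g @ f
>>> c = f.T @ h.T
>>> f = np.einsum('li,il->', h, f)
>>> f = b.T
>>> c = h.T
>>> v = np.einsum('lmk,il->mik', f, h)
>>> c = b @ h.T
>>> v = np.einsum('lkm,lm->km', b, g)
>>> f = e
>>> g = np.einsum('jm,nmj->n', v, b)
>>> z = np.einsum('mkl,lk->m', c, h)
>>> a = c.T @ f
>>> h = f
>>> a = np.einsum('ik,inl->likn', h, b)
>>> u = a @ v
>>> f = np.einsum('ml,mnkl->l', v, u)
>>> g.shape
(3,)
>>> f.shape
(23,)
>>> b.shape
(3, 23, 23)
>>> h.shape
(3, 7)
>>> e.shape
(3, 7)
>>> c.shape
(3, 23, 7)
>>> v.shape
(23, 23)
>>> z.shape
(3,)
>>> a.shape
(23, 3, 7, 23)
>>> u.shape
(23, 3, 7, 23)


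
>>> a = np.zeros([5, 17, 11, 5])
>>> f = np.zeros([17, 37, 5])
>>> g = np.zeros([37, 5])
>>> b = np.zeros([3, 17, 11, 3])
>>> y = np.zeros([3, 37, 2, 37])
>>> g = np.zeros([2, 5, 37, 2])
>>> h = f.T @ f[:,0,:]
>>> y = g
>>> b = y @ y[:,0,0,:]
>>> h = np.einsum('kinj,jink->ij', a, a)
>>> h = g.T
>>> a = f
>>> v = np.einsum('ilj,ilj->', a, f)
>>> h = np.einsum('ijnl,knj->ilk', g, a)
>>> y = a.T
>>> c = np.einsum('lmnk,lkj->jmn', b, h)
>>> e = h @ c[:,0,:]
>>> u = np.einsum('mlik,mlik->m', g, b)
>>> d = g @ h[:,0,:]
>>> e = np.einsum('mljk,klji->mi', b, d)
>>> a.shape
(17, 37, 5)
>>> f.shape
(17, 37, 5)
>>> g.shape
(2, 5, 37, 2)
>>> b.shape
(2, 5, 37, 2)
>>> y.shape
(5, 37, 17)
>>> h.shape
(2, 2, 17)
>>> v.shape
()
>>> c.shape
(17, 5, 37)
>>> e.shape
(2, 17)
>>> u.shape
(2,)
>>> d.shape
(2, 5, 37, 17)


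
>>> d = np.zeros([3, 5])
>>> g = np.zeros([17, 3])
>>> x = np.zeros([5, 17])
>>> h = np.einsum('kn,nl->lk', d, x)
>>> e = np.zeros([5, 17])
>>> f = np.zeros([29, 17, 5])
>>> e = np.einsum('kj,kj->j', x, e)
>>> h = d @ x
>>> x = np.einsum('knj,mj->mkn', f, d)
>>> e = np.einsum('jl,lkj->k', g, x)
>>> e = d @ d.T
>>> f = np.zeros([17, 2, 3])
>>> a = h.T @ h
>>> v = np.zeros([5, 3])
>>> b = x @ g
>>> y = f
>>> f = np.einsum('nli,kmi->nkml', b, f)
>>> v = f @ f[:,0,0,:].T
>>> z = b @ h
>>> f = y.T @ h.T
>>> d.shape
(3, 5)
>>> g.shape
(17, 3)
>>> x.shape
(3, 29, 17)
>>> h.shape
(3, 17)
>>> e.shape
(3, 3)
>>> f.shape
(3, 2, 3)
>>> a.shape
(17, 17)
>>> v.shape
(3, 17, 2, 3)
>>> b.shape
(3, 29, 3)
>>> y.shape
(17, 2, 3)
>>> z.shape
(3, 29, 17)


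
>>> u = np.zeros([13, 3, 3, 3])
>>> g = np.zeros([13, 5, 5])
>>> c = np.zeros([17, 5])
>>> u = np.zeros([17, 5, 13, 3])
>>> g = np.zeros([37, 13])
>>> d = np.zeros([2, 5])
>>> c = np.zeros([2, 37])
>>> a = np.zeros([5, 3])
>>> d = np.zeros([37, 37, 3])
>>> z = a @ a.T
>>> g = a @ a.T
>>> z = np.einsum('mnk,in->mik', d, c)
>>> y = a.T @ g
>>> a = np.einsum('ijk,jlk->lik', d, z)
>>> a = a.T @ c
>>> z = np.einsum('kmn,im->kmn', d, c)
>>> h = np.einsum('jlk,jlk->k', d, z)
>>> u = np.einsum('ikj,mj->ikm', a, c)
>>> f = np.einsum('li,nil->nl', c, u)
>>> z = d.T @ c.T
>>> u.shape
(3, 37, 2)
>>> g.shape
(5, 5)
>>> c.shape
(2, 37)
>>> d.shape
(37, 37, 3)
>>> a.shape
(3, 37, 37)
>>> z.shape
(3, 37, 2)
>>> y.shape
(3, 5)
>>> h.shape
(3,)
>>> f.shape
(3, 2)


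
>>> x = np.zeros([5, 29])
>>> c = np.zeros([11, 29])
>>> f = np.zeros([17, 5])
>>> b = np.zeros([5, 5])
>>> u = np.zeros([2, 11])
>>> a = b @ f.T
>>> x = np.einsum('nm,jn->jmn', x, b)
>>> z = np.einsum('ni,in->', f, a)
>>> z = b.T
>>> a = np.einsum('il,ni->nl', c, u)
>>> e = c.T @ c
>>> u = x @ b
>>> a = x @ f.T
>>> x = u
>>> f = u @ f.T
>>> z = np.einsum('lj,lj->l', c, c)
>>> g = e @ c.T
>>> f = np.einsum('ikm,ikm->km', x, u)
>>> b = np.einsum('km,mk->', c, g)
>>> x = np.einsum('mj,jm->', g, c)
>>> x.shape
()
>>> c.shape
(11, 29)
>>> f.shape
(29, 5)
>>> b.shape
()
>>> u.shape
(5, 29, 5)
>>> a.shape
(5, 29, 17)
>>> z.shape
(11,)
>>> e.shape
(29, 29)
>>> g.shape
(29, 11)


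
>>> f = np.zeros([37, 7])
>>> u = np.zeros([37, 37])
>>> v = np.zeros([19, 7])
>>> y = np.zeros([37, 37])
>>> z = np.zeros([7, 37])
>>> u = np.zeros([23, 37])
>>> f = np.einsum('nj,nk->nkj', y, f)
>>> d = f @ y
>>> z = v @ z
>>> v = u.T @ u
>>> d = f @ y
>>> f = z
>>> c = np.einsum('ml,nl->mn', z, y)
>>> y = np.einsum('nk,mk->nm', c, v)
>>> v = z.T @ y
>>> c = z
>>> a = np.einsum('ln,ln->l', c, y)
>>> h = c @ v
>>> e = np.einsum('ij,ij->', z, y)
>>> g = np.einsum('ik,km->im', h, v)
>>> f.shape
(19, 37)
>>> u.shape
(23, 37)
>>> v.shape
(37, 37)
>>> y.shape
(19, 37)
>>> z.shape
(19, 37)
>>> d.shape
(37, 7, 37)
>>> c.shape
(19, 37)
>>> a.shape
(19,)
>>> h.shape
(19, 37)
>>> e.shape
()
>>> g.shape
(19, 37)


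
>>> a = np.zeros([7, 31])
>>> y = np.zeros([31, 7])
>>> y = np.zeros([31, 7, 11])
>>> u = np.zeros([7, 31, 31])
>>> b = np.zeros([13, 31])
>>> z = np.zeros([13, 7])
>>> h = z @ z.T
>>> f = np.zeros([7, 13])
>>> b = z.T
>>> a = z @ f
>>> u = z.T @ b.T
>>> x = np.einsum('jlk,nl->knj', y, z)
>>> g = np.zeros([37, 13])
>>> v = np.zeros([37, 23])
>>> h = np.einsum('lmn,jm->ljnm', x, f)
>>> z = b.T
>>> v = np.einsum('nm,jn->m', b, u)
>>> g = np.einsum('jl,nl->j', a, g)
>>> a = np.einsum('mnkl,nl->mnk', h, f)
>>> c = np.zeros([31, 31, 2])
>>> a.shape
(11, 7, 31)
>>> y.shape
(31, 7, 11)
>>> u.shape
(7, 7)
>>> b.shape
(7, 13)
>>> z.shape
(13, 7)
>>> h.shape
(11, 7, 31, 13)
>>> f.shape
(7, 13)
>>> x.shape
(11, 13, 31)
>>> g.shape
(13,)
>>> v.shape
(13,)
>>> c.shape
(31, 31, 2)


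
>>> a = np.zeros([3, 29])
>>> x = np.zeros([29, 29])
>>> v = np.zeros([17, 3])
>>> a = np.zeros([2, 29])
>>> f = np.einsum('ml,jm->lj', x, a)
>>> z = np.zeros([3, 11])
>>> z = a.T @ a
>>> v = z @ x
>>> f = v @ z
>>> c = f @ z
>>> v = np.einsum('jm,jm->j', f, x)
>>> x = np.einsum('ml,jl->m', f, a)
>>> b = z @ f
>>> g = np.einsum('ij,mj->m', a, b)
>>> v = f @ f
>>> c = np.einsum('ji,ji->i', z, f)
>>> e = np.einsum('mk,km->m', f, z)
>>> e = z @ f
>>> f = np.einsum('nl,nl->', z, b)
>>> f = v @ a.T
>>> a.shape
(2, 29)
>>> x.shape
(29,)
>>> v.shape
(29, 29)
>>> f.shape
(29, 2)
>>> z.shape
(29, 29)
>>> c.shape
(29,)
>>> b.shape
(29, 29)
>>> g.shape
(29,)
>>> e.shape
(29, 29)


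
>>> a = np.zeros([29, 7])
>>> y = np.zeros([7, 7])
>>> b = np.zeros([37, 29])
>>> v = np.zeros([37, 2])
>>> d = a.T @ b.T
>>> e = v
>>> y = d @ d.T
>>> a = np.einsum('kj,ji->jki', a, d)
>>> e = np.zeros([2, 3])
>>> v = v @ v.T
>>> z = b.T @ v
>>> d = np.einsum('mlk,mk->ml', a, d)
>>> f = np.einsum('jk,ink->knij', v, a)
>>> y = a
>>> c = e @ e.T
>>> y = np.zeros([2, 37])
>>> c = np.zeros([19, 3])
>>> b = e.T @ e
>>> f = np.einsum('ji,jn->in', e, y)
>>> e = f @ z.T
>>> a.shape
(7, 29, 37)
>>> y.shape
(2, 37)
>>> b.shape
(3, 3)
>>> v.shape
(37, 37)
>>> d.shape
(7, 29)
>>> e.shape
(3, 29)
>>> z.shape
(29, 37)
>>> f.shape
(3, 37)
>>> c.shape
(19, 3)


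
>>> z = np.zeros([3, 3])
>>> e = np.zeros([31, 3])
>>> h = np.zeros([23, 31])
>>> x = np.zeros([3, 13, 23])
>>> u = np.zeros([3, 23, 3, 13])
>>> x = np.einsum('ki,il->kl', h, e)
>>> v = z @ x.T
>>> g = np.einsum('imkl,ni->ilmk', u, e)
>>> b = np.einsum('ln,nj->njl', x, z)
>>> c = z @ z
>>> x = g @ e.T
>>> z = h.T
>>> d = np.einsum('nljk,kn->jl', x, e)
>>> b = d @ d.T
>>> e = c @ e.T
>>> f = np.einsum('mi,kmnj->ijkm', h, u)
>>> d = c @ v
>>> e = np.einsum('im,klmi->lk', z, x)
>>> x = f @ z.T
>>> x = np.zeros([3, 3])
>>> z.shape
(31, 23)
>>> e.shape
(13, 3)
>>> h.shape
(23, 31)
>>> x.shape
(3, 3)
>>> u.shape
(3, 23, 3, 13)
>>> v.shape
(3, 23)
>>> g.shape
(3, 13, 23, 3)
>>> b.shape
(23, 23)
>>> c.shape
(3, 3)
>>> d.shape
(3, 23)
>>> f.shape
(31, 13, 3, 23)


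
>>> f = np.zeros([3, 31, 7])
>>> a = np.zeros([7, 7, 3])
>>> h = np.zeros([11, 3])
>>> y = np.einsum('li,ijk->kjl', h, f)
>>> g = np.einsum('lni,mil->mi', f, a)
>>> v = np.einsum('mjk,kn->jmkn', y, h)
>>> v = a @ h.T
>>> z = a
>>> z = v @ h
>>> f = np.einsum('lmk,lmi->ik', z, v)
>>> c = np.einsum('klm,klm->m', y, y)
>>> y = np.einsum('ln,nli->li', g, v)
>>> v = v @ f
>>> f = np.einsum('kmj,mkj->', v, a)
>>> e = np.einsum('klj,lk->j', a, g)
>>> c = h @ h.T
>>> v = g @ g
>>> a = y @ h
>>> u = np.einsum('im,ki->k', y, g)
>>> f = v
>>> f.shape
(7, 7)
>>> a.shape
(7, 3)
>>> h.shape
(11, 3)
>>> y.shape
(7, 11)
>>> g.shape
(7, 7)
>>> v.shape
(7, 7)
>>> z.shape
(7, 7, 3)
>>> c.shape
(11, 11)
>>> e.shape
(3,)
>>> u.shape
(7,)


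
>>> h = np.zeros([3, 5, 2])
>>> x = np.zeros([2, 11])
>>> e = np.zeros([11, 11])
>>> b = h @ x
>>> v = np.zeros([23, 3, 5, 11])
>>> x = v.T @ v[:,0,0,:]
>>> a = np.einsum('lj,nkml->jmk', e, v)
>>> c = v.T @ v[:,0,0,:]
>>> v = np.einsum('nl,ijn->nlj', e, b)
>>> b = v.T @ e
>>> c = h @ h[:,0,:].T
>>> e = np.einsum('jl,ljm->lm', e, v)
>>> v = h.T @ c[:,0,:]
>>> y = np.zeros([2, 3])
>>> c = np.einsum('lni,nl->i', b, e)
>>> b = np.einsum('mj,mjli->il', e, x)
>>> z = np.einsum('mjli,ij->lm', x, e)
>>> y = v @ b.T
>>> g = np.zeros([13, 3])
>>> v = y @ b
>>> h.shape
(3, 5, 2)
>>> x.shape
(11, 5, 3, 11)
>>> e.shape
(11, 5)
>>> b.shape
(11, 3)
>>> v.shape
(2, 5, 3)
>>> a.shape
(11, 5, 3)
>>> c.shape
(11,)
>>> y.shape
(2, 5, 11)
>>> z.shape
(3, 11)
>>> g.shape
(13, 3)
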